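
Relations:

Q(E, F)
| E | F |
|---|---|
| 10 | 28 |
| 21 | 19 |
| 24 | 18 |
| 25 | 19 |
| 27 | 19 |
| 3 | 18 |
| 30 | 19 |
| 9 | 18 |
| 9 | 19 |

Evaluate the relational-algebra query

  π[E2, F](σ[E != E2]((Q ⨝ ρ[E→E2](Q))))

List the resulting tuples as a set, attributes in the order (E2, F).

{(21, 19), (24, 18), (25, 19), (27, 19), (3, 18), (30, 19), (9, 18), (9, 19)}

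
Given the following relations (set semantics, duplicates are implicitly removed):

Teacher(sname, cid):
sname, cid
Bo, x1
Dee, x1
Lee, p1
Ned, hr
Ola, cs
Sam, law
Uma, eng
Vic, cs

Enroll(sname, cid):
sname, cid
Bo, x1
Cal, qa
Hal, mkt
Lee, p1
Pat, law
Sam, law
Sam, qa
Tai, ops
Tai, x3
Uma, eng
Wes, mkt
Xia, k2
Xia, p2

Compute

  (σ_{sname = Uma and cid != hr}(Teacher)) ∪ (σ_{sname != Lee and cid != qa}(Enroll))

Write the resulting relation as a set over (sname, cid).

σ[sname = Uma and cid != hr]: keep tuples satisfying sname = Uma and cid != hr → {(Uma, eng)}
σ[sname != Lee and cid != qa]: keep tuples satisfying sname != Lee and cid != qa → {(Bo, x1), (Hal, mkt), (Pat, law), (Sam, law), (Tai, ops), (Tai, x3), (Uma, eng), (Wes, mkt), (Xia, k2), (Xia, p2)}
Set union of the two operands is {(Bo, x1), (Hal, mkt), (Pat, law), (Sam, law), (Tai, ops), (Tai, x3), (Uma, eng), (Wes, mkt), (Xia, k2), (Xia, p2)}.

{(Bo, x1), (Hal, mkt), (Pat, law), (Sam, law), (Tai, ops), (Tai, x3), (Uma, eng), (Wes, mkt), (Xia, k2), (Xia, p2)}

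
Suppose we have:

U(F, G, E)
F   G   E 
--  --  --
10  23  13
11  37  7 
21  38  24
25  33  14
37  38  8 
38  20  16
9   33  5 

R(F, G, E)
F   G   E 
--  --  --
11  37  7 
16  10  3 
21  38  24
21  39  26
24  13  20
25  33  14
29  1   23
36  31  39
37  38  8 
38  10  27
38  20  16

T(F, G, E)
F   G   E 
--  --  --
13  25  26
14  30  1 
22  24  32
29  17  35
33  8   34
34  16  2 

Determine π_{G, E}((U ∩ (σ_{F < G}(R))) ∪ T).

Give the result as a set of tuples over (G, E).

Filtering on F < G leaves {(11, 37, 7), (21, 38, 24), (21, 39, 26), (25, 33, 14), (37, 38, 8)}.
Taking the intersection: {(11, 37, 7), (21, 38, 24), (25, 33, 14), (37, 38, 8)}
Taking the union: {(11, 37, 7), (13, 25, 26), (14, 30, 1), (21, 38, 24), (22, 24, 32), (25, 33, 14), (29, 17, 35), (33, 8, 34), (34, 16, 2), (37, 38, 8)}
π[G, E]: project onto (G, E) → {(16, 2), (17, 35), (24, 32), (25, 26), (30, 1), (33, 14), (37, 7), (38, 24), (38, 8), (8, 34)}

{(16, 2), (17, 35), (24, 32), (25, 26), (30, 1), (33, 14), (37, 7), (38, 24), (38, 8), (8, 34)}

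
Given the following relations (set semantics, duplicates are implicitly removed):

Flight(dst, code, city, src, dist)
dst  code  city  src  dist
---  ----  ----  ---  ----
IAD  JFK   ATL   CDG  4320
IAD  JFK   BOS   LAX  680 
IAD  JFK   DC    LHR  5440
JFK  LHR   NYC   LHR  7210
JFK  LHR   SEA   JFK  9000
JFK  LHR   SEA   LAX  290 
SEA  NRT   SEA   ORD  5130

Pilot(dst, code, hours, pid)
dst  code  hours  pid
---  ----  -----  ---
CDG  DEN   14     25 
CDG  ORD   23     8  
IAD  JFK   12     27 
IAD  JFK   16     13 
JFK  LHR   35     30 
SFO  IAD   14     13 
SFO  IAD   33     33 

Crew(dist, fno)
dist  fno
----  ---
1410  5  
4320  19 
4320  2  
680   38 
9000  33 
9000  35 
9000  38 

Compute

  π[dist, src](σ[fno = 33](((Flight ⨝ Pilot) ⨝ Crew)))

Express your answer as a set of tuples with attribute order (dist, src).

{(9000, JFK)}

Flight ⋈ Pilot (natural join on dst, code): {(IAD, JFK, ATL, CDG, 4320, 12, 27), (IAD, JFK, ATL, CDG, 4320, 16, 13), (IAD, JFK, BOS, LAX, 680, 12, 27), (IAD, JFK, BOS, LAX, 680, 16, 13), (IAD, JFK, DC, LHR, 5440, 12, 27), (IAD, JFK, DC, LHR, 5440, 16, 13), (JFK, LHR, NYC, LHR, 7210, 35, 30), (JFK, LHR, SEA, JFK, 9000, 35, 30), (JFK, LHR, SEA, LAX, 290, 35, 30)}
(Flight ⨝ Pilot) ⋈ Crew (natural join on dist): {(IAD, JFK, ATL, CDG, 4320, 12, 27, 19), (IAD, JFK, ATL, CDG, 4320, 12, 27, 2), (IAD, JFK, ATL, CDG, 4320, 16, 13, 19), (IAD, JFK, ATL, CDG, 4320, 16, 13, 2), (IAD, JFK, BOS, LAX, 680, 12, 27, 38), (IAD, JFK, BOS, LAX, 680, 16, 13, 38), (JFK, LHR, SEA, JFK, 9000, 35, 30, 33), (JFK, LHR, SEA, JFK, 9000, 35, 30, 35), (JFK, LHR, SEA, JFK, 9000, 35, 30, 38)}
Filtering on fno = 33 leaves {(JFK, LHR, SEA, JFK, 9000, 35, 30, 33)}.
π[dist, src]: project onto (dist, src) → {(9000, JFK)}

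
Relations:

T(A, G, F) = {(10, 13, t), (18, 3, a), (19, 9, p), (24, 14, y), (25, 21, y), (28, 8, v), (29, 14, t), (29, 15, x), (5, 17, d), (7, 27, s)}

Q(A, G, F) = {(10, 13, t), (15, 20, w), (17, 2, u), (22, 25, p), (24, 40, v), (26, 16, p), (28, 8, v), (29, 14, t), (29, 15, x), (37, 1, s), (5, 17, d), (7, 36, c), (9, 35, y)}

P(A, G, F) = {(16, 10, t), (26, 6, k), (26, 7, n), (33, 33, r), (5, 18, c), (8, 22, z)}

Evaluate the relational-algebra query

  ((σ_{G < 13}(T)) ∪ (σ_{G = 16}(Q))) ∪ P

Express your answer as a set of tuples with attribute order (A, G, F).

Filtering on G < 13 leaves {(18, 3, a), (19, 9, p), (28, 8, v)}.
Filtering on G = 16 leaves {(26, 16, p)}.
Taking the union: {(18, 3, a), (19, 9, p), (26, 16, p), (28, 8, v)}
Taking the union: {(16, 10, t), (18, 3, a), (19, 9, p), (26, 16, p), (26, 6, k), (26, 7, n), (28, 8, v), (33, 33, r), (5, 18, c), (8, 22, z)}

{(16, 10, t), (18, 3, a), (19, 9, p), (26, 16, p), (26, 6, k), (26, 7, n), (28, 8, v), (33, 33, r), (5, 18, c), (8, 22, z)}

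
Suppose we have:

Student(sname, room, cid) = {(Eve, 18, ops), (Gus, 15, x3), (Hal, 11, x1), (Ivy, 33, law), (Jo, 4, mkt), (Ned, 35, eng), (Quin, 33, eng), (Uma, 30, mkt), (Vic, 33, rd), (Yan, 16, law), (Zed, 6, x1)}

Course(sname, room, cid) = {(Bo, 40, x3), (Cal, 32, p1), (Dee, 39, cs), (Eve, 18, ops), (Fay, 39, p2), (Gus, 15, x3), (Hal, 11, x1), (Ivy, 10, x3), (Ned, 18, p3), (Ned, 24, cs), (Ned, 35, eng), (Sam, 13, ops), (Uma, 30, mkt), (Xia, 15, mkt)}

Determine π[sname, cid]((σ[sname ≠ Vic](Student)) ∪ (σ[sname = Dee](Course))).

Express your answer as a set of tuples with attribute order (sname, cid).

{(Dee, cs), (Eve, ops), (Gus, x3), (Hal, x1), (Ivy, law), (Jo, mkt), (Ned, eng), (Quin, eng), (Uma, mkt), (Yan, law), (Zed, x1)}

σ[sname ≠ Vic]: keep tuples satisfying sname ≠ Vic → {(Eve, 18, ops), (Gus, 15, x3), (Hal, 11, x1), (Ivy, 33, law), (Jo, 4, mkt), (Ned, 35, eng), (Quin, 33, eng), (Uma, 30, mkt), (Yan, 16, law), (Zed, 6, x1)}
σ[sname = Dee]: keep tuples satisfying sname = Dee → {(Dee, 39, cs)}
Union: {(Eve, 18, ops), (Gus, 15, x3), (Hal, 11, x1), (Ivy, 33, law), (Jo, 4, mkt), (Ned, 35, eng), (Quin, 33, eng), (Uma, 30, mkt), (Yan, 16, law), (Zed, 6, x1)} with {(Dee, 39, cs)} → {(Dee, 39, cs), (Eve, 18, ops), (Gus, 15, x3), (Hal, 11, x1), (Ivy, 33, law), (Jo, 4, mkt), (Ned, 35, eng), (Quin, 33, eng), (Uma, 30, mkt), (Yan, 16, law), (Zed, 6, x1)}
Keep only column(s) sname, cid: {(Dee, cs), (Eve, ops), (Gus, x3), (Hal, x1), (Ivy, law), (Jo, mkt), (Ned, eng), (Quin, eng), (Uma, mkt), (Yan, law), (Zed, x1)}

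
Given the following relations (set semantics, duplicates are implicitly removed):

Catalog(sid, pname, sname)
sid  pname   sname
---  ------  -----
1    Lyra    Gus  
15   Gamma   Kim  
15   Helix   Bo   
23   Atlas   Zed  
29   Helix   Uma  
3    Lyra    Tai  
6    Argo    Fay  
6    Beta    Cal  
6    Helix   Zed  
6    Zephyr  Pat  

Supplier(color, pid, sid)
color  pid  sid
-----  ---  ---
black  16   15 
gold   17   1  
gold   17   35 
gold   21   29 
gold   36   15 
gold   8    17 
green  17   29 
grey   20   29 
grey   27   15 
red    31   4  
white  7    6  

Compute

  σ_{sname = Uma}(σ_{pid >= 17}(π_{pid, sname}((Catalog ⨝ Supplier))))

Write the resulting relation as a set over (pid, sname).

{(17, Uma), (20, Uma), (21, Uma)}

Catalog ⋈ Supplier (natural join on sid): {(1, Lyra, Gus, gold, 17), (15, Gamma, Kim, black, 16), (15, Gamma, Kim, gold, 36), (15, Gamma, Kim, grey, 27), (15, Helix, Bo, black, 16), (15, Helix, Bo, gold, 36), (15, Helix, Bo, grey, 27), (29, Helix, Uma, gold, 21), (29, Helix, Uma, green, 17), (29, Helix, Uma, grey, 20), (6, Argo, Fay, white, 7), (6, Beta, Cal, white, 7), (6, Helix, Zed, white, 7), (6, Zephyr, Pat, white, 7)}
π[pid, sname]: project onto (pid, sname) → {(16, Bo), (16, Kim), (17, Gus), (17, Uma), (20, Uma), (21, Uma), (27, Bo), (27, Kim), (36, Bo), (36, Kim), (7, Cal), (7, Fay), (7, Pat), (7, Zed)}
σ[pid >= 17]: keep tuples satisfying pid >= 17 → {(17, Gus), (17, Uma), (20, Uma), (21, Uma), (27, Bo), (27, Kim), (36, Bo), (36, Kim)}
σ[sname = Uma]: keep tuples satisfying sname = Uma → {(17, Uma), (20, Uma), (21, Uma)}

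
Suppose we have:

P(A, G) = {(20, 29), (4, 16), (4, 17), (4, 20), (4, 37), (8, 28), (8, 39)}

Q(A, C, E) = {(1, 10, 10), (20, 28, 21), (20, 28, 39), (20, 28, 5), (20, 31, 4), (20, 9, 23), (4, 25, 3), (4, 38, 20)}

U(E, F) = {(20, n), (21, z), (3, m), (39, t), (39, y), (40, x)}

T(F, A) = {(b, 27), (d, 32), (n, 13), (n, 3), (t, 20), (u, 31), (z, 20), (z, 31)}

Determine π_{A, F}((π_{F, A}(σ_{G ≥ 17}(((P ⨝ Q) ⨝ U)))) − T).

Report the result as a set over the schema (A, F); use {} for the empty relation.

{(20, y), (4, m), (4, n)}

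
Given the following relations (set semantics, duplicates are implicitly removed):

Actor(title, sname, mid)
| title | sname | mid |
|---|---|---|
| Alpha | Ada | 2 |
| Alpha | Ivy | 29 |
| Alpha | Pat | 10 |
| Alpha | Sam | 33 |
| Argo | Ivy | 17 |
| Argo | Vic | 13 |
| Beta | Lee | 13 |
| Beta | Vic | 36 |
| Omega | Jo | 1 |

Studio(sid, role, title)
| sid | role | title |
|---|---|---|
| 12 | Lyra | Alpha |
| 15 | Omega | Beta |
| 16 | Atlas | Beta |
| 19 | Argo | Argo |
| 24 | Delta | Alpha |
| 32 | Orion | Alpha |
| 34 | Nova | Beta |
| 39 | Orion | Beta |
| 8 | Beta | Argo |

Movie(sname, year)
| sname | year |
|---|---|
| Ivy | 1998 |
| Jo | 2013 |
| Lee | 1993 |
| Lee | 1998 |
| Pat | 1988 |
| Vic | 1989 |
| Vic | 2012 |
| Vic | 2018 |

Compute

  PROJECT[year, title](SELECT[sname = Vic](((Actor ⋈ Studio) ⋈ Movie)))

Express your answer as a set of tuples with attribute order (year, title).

{(1989, Argo), (1989, Beta), (2012, Argo), (2012, Beta), (2018, Argo), (2018, Beta)}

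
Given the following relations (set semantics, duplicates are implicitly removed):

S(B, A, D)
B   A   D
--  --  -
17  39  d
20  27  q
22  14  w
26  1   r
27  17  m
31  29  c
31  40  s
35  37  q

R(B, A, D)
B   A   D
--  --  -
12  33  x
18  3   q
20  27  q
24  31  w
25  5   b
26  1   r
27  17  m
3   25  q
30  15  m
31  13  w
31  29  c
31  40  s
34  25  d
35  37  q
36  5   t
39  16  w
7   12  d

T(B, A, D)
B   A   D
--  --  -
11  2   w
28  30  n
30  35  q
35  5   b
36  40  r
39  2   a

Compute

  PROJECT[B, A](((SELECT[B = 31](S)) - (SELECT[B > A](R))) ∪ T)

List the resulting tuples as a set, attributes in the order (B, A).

Apply σ_{B = 31}; surviving tuples: {(31, 29, c), (31, 40, s)}
Apply σ_{B > A}; surviving tuples: {(18, 3, q), (25, 5, b), (26, 1, r), (27, 17, m), (30, 15, m), (31, 13, w), (31, 29, c), (34, 25, d), (36, 5, t), (39, 16, w)}
Taking the difference: {(31, 40, s)}
Taking the union: {(11, 2, w), (28, 30, n), (30, 35, q), (31, 40, s), (35, 5, b), (36, 40, r), (39, 2, a)}
Keep only column(s) B, A: {(11, 2), (28, 30), (30, 35), (31, 40), (35, 5), (36, 40), (39, 2)}

{(11, 2), (28, 30), (30, 35), (31, 40), (35, 5), (36, 40), (39, 2)}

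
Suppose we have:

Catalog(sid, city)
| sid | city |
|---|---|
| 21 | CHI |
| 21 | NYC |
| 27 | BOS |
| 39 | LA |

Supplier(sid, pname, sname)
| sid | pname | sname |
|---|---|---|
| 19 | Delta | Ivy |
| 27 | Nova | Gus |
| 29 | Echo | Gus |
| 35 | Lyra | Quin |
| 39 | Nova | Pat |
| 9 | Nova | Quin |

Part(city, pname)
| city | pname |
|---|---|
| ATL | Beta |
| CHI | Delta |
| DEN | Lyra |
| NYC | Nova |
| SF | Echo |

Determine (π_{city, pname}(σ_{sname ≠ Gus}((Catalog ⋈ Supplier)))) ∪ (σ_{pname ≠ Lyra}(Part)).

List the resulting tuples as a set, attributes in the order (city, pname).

{(ATL, Beta), (CHI, Delta), (LA, Nova), (NYC, Nova), (SF, Echo)}

Natural join on sid: {(27, BOS, Nova, Gus), (39, LA, Nova, Pat)}
Selection sname ≠ Gus: {(39, LA, Nova, Pat)}
π_{city, pname} gives {(LA, Nova)}.
Selection pname ≠ Lyra: {(ATL, Beta), (CHI, Delta), (NYC, Nova), (SF, Echo)}
Taking the union: {(ATL, Beta), (CHI, Delta), (LA, Nova), (NYC, Nova), (SF, Echo)}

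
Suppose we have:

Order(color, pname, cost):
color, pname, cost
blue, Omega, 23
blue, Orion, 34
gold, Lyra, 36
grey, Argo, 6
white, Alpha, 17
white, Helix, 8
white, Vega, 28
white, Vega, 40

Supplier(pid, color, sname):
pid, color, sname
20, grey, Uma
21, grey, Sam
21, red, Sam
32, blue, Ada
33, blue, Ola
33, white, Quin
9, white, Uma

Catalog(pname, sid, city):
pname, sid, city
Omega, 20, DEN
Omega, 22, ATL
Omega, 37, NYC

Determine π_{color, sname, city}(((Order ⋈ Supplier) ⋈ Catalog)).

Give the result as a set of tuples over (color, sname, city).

Joining Order and Supplier on color yields {(blue, Omega, 23, 32, Ada), (blue, Omega, 23, 33, Ola), (blue, Orion, 34, 32, Ada), (blue, Orion, 34, 33, Ola), (grey, Argo, 6, 20, Uma), (grey, Argo, 6, 21, Sam), (white, Alpha, 17, 33, Quin), (white, Alpha, 17, 9, Uma), (white, Helix, 8, 33, Quin), (white, Helix, 8, 9, Uma), (white, Vega, 28, 33, Quin), (white, Vega, 28, 9, Uma), (white, Vega, 40, 33, Quin), (white, Vega, 40, 9, Uma)}.
Joining (Order ⋈ Supplier) and Catalog on pname yields {(blue, Omega, 23, 32, Ada, 20, DEN), (blue, Omega, 23, 32, Ada, 22, ATL), (blue, Omega, 23, 32, Ada, 37, NYC), (blue, Omega, 23, 33, Ola, 20, DEN), (blue, Omega, 23, 33, Ola, 22, ATL), (blue, Omega, 23, 33, Ola, 37, NYC)}.
π[color, sname, city]: project onto (color, sname, city) → {(blue, Ada, ATL), (blue, Ada, DEN), (blue, Ada, NYC), (blue, Ola, ATL), (blue, Ola, DEN), (blue, Ola, NYC)}

{(blue, Ada, ATL), (blue, Ada, DEN), (blue, Ada, NYC), (blue, Ola, ATL), (blue, Ola, DEN), (blue, Ola, NYC)}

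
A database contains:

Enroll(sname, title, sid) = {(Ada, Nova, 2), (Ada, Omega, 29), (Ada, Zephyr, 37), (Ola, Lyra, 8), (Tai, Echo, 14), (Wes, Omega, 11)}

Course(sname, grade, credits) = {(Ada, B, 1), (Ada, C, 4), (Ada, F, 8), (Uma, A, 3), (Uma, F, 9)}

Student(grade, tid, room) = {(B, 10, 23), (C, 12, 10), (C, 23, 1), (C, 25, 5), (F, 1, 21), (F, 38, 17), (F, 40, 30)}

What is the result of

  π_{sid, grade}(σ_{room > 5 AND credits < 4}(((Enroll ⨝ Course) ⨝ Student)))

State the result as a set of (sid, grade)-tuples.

{(2, B), (29, B), (37, B)}

Joining Enroll and Course on sname yields {(Ada, Nova, 2, B, 1), (Ada, Nova, 2, C, 4), (Ada, Nova, 2, F, 8), (Ada, Omega, 29, B, 1), (Ada, Omega, 29, C, 4), (Ada, Omega, 29, F, 8), (Ada, Zephyr, 37, B, 1), (Ada, Zephyr, 37, C, 4), (Ada, Zephyr, 37, F, 8)}.
Joining (Enroll ⨝ Course) and Student on grade yields {(Ada, Nova, 2, B, 1, 10, 23), (Ada, Nova, 2, C, 4, 12, 10), (Ada, Nova, 2, C, 4, 23, 1), (Ada, Nova, 2, C, 4, 25, 5), (Ada, Nova, 2, F, 8, 1, 21), (Ada, Nova, 2, F, 8, 38, 17), (Ada, Nova, 2, F, 8, 40, 30), (Ada, Omega, 29, B, 1, 10, 23), (Ada, Omega, 29, C, 4, 12, 10), (Ada, Omega, 29, C, 4, 23, 1), (Ada, Omega, 29, C, 4, 25, 5), (Ada, Omega, 29, F, 8, 1, 21), (Ada, Omega, 29, F, 8, 38, 17), (Ada, Omega, 29, F, 8, 40, 30), (Ada, Zephyr, 37, B, 1, 10, 23), (Ada, Zephyr, 37, C, 4, 12, 10), (Ada, Zephyr, 37, C, 4, 23, 1), (Ada, Zephyr, 37, C, 4, 25, 5), (Ada, Zephyr, 37, F, 8, 1, 21), (Ada, Zephyr, 37, F, 8, 38, 17), (Ada, Zephyr, 37, F, 8, 40, 30)}.
Selection room > 5 AND credits < 4: {(Ada, Nova, 2, B, 1, 10, 23), (Ada, Omega, 29, B, 1, 10, 23), (Ada, Zephyr, 37, B, 1, 10, 23)}
π_{sid, grade} gives {(2, B), (29, B), (37, B)}.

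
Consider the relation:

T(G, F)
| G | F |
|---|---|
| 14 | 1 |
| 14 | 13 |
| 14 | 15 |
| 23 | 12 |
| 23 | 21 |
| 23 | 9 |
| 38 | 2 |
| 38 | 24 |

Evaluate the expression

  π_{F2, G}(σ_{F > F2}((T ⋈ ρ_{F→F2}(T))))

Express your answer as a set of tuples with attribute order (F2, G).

ρ[F→F2]: schema becomes (G, F2); tuples unchanged.
T ⋈ ρ_{F→F2}(T) (natural join on G): {(14, 1, 1), (14, 1, 13), (14, 1, 15), (14, 13, 1), (14, 13, 13), (14, 13, 15), (14, 15, 1), (14, 15, 13), (14, 15, 15), (23, 12, 12), (23, 12, 21), (23, 12, 9), (23, 21, 12), (23, 21, 21), (23, 21, 9), (23, 9, 12), (23, 9, 21), (23, 9, 9), (38, 2, 2), (38, 2, 24), (38, 24, 2), (38, 24, 24)}
Selection F > F2: {(14, 13, 1), (14, 15, 1), (14, 15, 13), (23, 12, 9), (23, 21, 12), (23, 21, 9), (38, 24, 2)}
Projecting to F2, G (2 duplicate(s) eliminated): {(1, 14), (12, 23), (13, 14), (2, 38), (9, 23)}

{(1, 14), (12, 23), (13, 14), (2, 38), (9, 23)}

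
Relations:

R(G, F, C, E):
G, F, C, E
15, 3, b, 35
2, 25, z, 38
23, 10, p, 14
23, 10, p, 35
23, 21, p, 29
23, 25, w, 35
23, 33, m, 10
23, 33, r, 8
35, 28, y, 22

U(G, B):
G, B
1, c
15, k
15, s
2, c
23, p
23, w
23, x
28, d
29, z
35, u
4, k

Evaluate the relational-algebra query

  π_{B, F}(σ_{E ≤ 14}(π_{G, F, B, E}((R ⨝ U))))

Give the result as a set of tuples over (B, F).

{(p, 10), (p, 33), (w, 10), (w, 33), (x, 10), (x, 33)}

R ⋈ U (natural join on G): {(15, 3, b, 35, k), (15, 3, b, 35, s), (2, 25, z, 38, c), (23, 10, p, 14, p), (23, 10, p, 14, w), (23, 10, p, 14, x), (23, 10, p, 35, p), (23, 10, p, 35, w), (23, 10, p, 35, x), (23, 21, p, 29, p), (23, 21, p, 29, w), (23, 21, p, 29, x), (23, 25, w, 35, p), (23, 25, w, 35, w), (23, 25, w, 35, x), (23, 33, m, 10, p), (23, 33, m, 10, w), (23, 33, m, 10, x), (23, 33, r, 8, p), (23, 33, r, 8, w), (23, 33, r, 8, x), (35, 28, y, 22, u)}
π_{G, F, B, E} gives {(15, 3, k, 35), (15, 3, s, 35), (2, 25, c, 38), (23, 10, p, 14), (23, 10, p, 35), (23, 10, w, 14), (23, 10, w, 35), (23, 10, x, 14), (23, 10, x, 35), (23, 21, p, 29), (23, 21, w, 29), (23, 21, x, 29), (23, 25, p, 35), (23, 25, w, 35), (23, 25, x, 35), (23, 33, p, 10), (23, 33, p, 8), (23, 33, w, 10), (23, 33, w, 8), (23, 33, x, 10), (23, 33, x, 8), (35, 28, u, 22)}.
Selection E ≤ 14: {(23, 10, p, 14), (23, 10, w, 14), (23, 10, x, 14), (23, 33, p, 10), (23, 33, p, 8), (23, 33, w, 10), (23, 33, w, 8), (23, 33, x, 10), (23, 33, x, 8)}
π_{B, F} gives {(p, 10), (p, 33), (w, 10), (w, 33), (x, 10), (x, 33)} (3 duplicate(s) eliminated).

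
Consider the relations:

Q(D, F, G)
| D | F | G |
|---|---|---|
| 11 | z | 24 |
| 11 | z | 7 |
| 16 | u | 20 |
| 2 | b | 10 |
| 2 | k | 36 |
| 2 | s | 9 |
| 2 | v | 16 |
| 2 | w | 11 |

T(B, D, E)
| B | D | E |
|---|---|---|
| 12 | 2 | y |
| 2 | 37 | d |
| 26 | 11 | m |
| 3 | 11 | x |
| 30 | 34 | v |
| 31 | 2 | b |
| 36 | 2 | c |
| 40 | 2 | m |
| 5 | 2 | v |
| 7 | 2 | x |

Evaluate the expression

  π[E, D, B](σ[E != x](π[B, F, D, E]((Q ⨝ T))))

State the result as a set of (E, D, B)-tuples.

Natural join on D: {(11, z, 24, 26, m), (11, z, 24, 3, x), (11, z, 7, 26, m), (11, z, 7, 3, x), (2, b, 10, 12, y), (2, b, 10, 31, b), (2, b, 10, 36, c), (2, b, 10, 40, m), (2, b, 10, 5, v), (2, b, 10, 7, x), (2, k, 36, 12, y), (2, k, 36, 31, b), (2, k, 36, 36, c), (2, k, 36, 40, m), (2, k, 36, 5, v), (2, k, 36, 7, x), (2, s, 9, 12, y), (2, s, 9, 31, b), (2, s, 9, 36, c), (2, s, 9, 40, m), (2, s, 9, 5, v), (2, s, 9, 7, x), (2, v, 16, 12, y), (2, v, 16, 31, b), (2, v, 16, 36, c), (2, v, 16, 40, m), (2, v, 16, 5, v), (2, v, 16, 7, x), (2, w, 11, 12, y), (2, w, 11, 31, b), (2, w, 11, 36, c), (2, w, 11, 40, m), (2, w, 11, 5, v), (2, w, 11, 7, x)}
π_{B, F, D, E} gives {(12, b, 2, y), (12, k, 2, y), (12, s, 2, y), (12, v, 2, y), (12, w, 2, y), (26, z, 11, m), (3, z, 11, x), (31, b, 2, b), (31, k, 2, b), (31, s, 2, b), (31, v, 2, b), (31, w, 2, b), (36, b, 2, c), (36, k, 2, c), (36, s, 2, c), (36, v, 2, c), (36, w, 2, c), (40, b, 2, m), (40, k, 2, m), (40, s, 2, m), (40, v, 2, m), (40, w, 2, m), (5, b, 2, v), (5, k, 2, v), (5, s, 2, v), (5, v, 2, v), (5, w, 2, v), (7, b, 2, x), (7, k, 2, x), (7, s, 2, x), (7, v, 2, x), (7, w, 2, x)} (2 duplicate(s) eliminated).
σ[E != x]: keep tuples satisfying E != x → {(12, b, 2, y), (12, k, 2, y), (12, s, 2, y), (12, v, 2, y), (12, w, 2, y), (26, z, 11, m), (31, b, 2, b), (31, k, 2, b), (31, s, 2, b), (31, v, 2, b), (31, w, 2, b), (36, b, 2, c), (36, k, 2, c), (36, s, 2, c), (36, v, 2, c), (36, w, 2, c), (40, b, 2, m), (40, k, 2, m), (40, s, 2, m), (40, v, 2, m), (40, w, 2, m), (5, b, 2, v), (5, k, 2, v), (5, s, 2, v), (5, v, 2, v), (5, w, 2, v)}
π_{E, D, B} gives {(b, 2, 31), (c, 2, 36), (m, 11, 26), (m, 2, 40), (v, 2, 5), (y, 2, 12)} (20 duplicate(s) eliminated).

{(b, 2, 31), (c, 2, 36), (m, 11, 26), (m, 2, 40), (v, 2, 5), (y, 2, 12)}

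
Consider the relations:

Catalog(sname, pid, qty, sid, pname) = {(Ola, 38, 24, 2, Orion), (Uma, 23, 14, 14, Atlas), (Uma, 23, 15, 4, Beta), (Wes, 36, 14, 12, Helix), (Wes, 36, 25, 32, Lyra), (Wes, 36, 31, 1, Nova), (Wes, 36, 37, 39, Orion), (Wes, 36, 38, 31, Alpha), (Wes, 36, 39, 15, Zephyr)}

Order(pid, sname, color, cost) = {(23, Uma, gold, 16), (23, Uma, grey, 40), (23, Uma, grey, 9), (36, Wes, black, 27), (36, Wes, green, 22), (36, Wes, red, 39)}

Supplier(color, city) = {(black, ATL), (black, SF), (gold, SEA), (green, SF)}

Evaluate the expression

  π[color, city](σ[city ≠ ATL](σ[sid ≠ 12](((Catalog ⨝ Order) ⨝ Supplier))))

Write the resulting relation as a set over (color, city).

{(black, SF), (gold, SEA), (green, SF)}

Natural join on sname, pid: {(Uma, 23, 14, 14, Atlas, gold, 16), (Uma, 23, 14, 14, Atlas, grey, 40), (Uma, 23, 14, 14, Atlas, grey, 9), (Uma, 23, 15, 4, Beta, gold, 16), (Uma, 23, 15, 4, Beta, grey, 40), (Uma, 23, 15, 4, Beta, grey, 9), (Wes, 36, 14, 12, Helix, black, 27), (Wes, 36, 14, 12, Helix, green, 22), (Wes, 36, 14, 12, Helix, red, 39), (Wes, 36, 25, 32, Lyra, black, 27), (Wes, 36, 25, 32, Lyra, green, 22), (Wes, 36, 25, 32, Lyra, red, 39), (Wes, 36, 31, 1, Nova, black, 27), (Wes, 36, 31, 1, Nova, green, 22), (Wes, 36, 31, 1, Nova, red, 39), (Wes, 36, 37, 39, Orion, black, 27), (Wes, 36, 37, 39, Orion, green, 22), (Wes, 36, 37, 39, Orion, red, 39), (Wes, 36, 38, 31, Alpha, black, 27), (Wes, 36, 38, 31, Alpha, green, 22), (Wes, 36, 38, 31, Alpha, red, 39), (Wes, 36, 39, 15, Zephyr, black, 27), (Wes, 36, 39, 15, Zephyr, green, 22), (Wes, 36, 39, 15, Zephyr, red, 39)}
Natural join on color: {(Uma, 23, 14, 14, Atlas, gold, 16, SEA), (Uma, 23, 15, 4, Beta, gold, 16, SEA), (Wes, 36, 14, 12, Helix, black, 27, ATL), (Wes, 36, 14, 12, Helix, black, 27, SF), (Wes, 36, 14, 12, Helix, green, 22, SF), (Wes, 36, 25, 32, Lyra, black, 27, ATL), (Wes, 36, 25, 32, Lyra, black, 27, SF), (Wes, 36, 25, 32, Lyra, green, 22, SF), (Wes, 36, 31, 1, Nova, black, 27, ATL), (Wes, 36, 31, 1, Nova, black, 27, SF), (Wes, 36, 31, 1, Nova, green, 22, SF), (Wes, 36, 37, 39, Orion, black, 27, ATL), (Wes, 36, 37, 39, Orion, black, 27, SF), (Wes, 36, 37, 39, Orion, green, 22, SF), (Wes, 36, 38, 31, Alpha, black, 27, ATL), (Wes, 36, 38, 31, Alpha, black, 27, SF), (Wes, 36, 38, 31, Alpha, green, 22, SF), (Wes, 36, 39, 15, Zephyr, black, 27, ATL), (Wes, 36, 39, 15, Zephyr, black, 27, SF), (Wes, 36, 39, 15, Zephyr, green, 22, SF)}
σ[sid ≠ 12]: keep tuples satisfying sid ≠ 12 → {(Uma, 23, 14, 14, Atlas, gold, 16, SEA), (Uma, 23, 15, 4, Beta, gold, 16, SEA), (Wes, 36, 25, 32, Lyra, black, 27, ATL), (Wes, 36, 25, 32, Lyra, black, 27, SF), (Wes, 36, 25, 32, Lyra, green, 22, SF), (Wes, 36, 31, 1, Nova, black, 27, ATL), (Wes, 36, 31, 1, Nova, black, 27, SF), (Wes, 36, 31, 1, Nova, green, 22, SF), (Wes, 36, 37, 39, Orion, black, 27, ATL), (Wes, 36, 37, 39, Orion, black, 27, SF), (Wes, 36, 37, 39, Orion, green, 22, SF), (Wes, 36, 38, 31, Alpha, black, 27, ATL), (Wes, 36, 38, 31, Alpha, black, 27, SF), (Wes, 36, 38, 31, Alpha, green, 22, SF), (Wes, 36, 39, 15, Zephyr, black, 27, ATL), (Wes, 36, 39, 15, Zephyr, black, 27, SF), (Wes, 36, 39, 15, Zephyr, green, 22, SF)}
σ[city ≠ ATL]: keep tuples satisfying city ≠ ATL → {(Uma, 23, 14, 14, Atlas, gold, 16, SEA), (Uma, 23, 15, 4, Beta, gold, 16, SEA), (Wes, 36, 25, 32, Lyra, black, 27, SF), (Wes, 36, 25, 32, Lyra, green, 22, SF), (Wes, 36, 31, 1, Nova, black, 27, SF), (Wes, 36, 31, 1, Nova, green, 22, SF), (Wes, 36, 37, 39, Orion, black, 27, SF), (Wes, 36, 37, 39, Orion, green, 22, SF), (Wes, 36, 38, 31, Alpha, black, 27, SF), (Wes, 36, 38, 31, Alpha, green, 22, SF), (Wes, 36, 39, 15, Zephyr, black, 27, SF), (Wes, 36, 39, 15, Zephyr, green, 22, SF)}
π_{color, city} gives {(black, SF), (gold, SEA), (green, SF)} (9 duplicate(s) eliminated).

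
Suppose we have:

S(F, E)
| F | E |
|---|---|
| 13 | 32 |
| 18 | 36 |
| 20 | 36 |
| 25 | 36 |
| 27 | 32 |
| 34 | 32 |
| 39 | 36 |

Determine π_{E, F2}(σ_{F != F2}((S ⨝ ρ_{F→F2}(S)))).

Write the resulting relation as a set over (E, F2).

{(32, 13), (32, 27), (32, 34), (36, 18), (36, 20), (36, 25), (36, 39)}

ρ[F→F2]: schema becomes (F2, E); tuples unchanged.
S ⋈ ρ_{F→F2}(S) (natural join on E): {(13, 32, 13), (13, 32, 27), (13, 32, 34), (18, 36, 18), (18, 36, 20), (18, 36, 25), (18, 36, 39), (20, 36, 18), (20, 36, 20), (20, 36, 25), (20, 36, 39), (25, 36, 18), (25, 36, 20), (25, 36, 25), (25, 36, 39), (27, 32, 13), (27, 32, 27), (27, 32, 34), (34, 32, 13), (34, 32, 27), (34, 32, 34), (39, 36, 18), (39, 36, 20), (39, 36, 25), (39, 36, 39)}
Selection F != F2: {(13, 32, 27), (13, 32, 34), (18, 36, 20), (18, 36, 25), (18, 36, 39), (20, 36, 18), (20, 36, 25), (20, 36, 39), (25, 36, 18), (25, 36, 20), (25, 36, 39), (27, 32, 13), (27, 32, 34), (34, 32, 13), (34, 32, 27), (39, 36, 18), (39, 36, 20), (39, 36, 25)}
π[E, F2]: project onto (E, F2) (11 duplicate(s) eliminated) → {(32, 13), (32, 27), (32, 34), (36, 18), (36, 20), (36, 25), (36, 39)}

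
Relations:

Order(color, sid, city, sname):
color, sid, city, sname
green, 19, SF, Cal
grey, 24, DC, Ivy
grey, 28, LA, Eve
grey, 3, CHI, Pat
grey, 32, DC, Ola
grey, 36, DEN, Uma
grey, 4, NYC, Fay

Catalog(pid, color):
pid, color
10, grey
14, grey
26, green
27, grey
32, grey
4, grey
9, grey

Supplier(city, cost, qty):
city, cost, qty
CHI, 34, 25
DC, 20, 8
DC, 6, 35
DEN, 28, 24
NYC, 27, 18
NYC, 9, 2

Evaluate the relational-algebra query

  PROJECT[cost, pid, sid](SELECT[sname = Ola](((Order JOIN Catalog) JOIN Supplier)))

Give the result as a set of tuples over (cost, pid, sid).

{(20, 10, 32), (20, 14, 32), (20, 27, 32), (20, 32, 32), (20, 4, 32), (20, 9, 32), (6, 10, 32), (6, 14, 32), (6, 27, 32), (6, 32, 32), (6, 4, 32), (6, 9, 32)}

Order ⋈ Catalog (natural join on color): {(green, 19, SF, Cal, 26), (grey, 24, DC, Ivy, 10), (grey, 24, DC, Ivy, 14), (grey, 24, DC, Ivy, 27), (grey, 24, DC, Ivy, 32), (grey, 24, DC, Ivy, 4), (grey, 24, DC, Ivy, 9), (grey, 28, LA, Eve, 10), (grey, 28, LA, Eve, 14), (grey, 28, LA, Eve, 27), (grey, 28, LA, Eve, 32), (grey, 28, LA, Eve, 4), (grey, 28, LA, Eve, 9), (grey, 3, CHI, Pat, 10), (grey, 3, CHI, Pat, 14), (grey, 3, CHI, Pat, 27), (grey, 3, CHI, Pat, 32), (grey, 3, CHI, Pat, 4), (grey, 3, CHI, Pat, 9), (grey, 32, DC, Ola, 10), (grey, 32, DC, Ola, 14), (grey, 32, DC, Ola, 27), (grey, 32, DC, Ola, 32), (grey, 32, DC, Ola, 4), (grey, 32, DC, Ola, 9), (grey, 36, DEN, Uma, 10), (grey, 36, DEN, Uma, 14), (grey, 36, DEN, Uma, 27), (grey, 36, DEN, Uma, 32), (grey, 36, DEN, Uma, 4), (grey, 36, DEN, Uma, 9), (grey, 4, NYC, Fay, 10), (grey, 4, NYC, Fay, 14), (grey, 4, NYC, Fay, 27), (grey, 4, NYC, Fay, 32), (grey, 4, NYC, Fay, 4), (grey, 4, NYC, Fay, 9)}
(Order JOIN Catalog) ⋈ Supplier (natural join on city): {(grey, 24, DC, Ivy, 10, 20, 8), (grey, 24, DC, Ivy, 10, 6, 35), (grey, 24, DC, Ivy, 14, 20, 8), (grey, 24, DC, Ivy, 14, 6, 35), (grey, 24, DC, Ivy, 27, 20, 8), (grey, 24, DC, Ivy, 27, 6, 35), (grey, 24, DC, Ivy, 32, 20, 8), (grey, 24, DC, Ivy, 32, 6, 35), (grey, 24, DC, Ivy, 4, 20, 8), (grey, 24, DC, Ivy, 4, 6, 35), (grey, 24, DC, Ivy, 9, 20, 8), (grey, 24, DC, Ivy, 9, 6, 35), (grey, 3, CHI, Pat, 10, 34, 25), (grey, 3, CHI, Pat, 14, 34, 25), (grey, 3, CHI, Pat, 27, 34, 25), (grey, 3, CHI, Pat, 32, 34, 25), (grey, 3, CHI, Pat, 4, 34, 25), (grey, 3, CHI, Pat, 9, 34, 25), (grey, 32, DC, Ola, 10, 20, 8), (grey, 32, DC, Ola, 10, 6, 35), (grey, 32, DC, Ola, 14, 20, 8), (grey, 32, DC, Ola, 14, 6, 35), (grey, 32, DC, Ola, 27, 20, 8), (grey, 32, DC, Ola, 27, 6, 35), (grey, 32, DC, Ola, 32, 20, 8), (grey, 32, DC, Ola, 32, 6, 35), (grey, 32, DC, Ola, 4, 20, 8), (grey, 32, DC, Ola, 4, 6, 35), (grey, 32, DC, Ola, 9, 20, 8), (grey, 32, DC, Ola, 9, 6, 35), (grey, 36, DEN, Uma, 10, 28, 24), (grey, 36, DEN, Uma, 14, 28, 24), (grey, 36, DEN, Uma, 27, 28, 24), (grey, 36, DEN, Uma, 32, 28, 24), (grey, 36, DEN, Uma, 4, 28, 24), (grey, 36, DEN, Uma, 9, 28, 24), (grey, 4, NYC, Fay, 10, 27, 18), (grey, 4, NYC, Fay, 10, 9, 2), (grey, 4, NYC, Fay, 14, 27, 18), (grey, 4, NYC, Fay, 14, 9, 2), (grey, 4, NYC, Fay, 27, 27, 18), (grey, 4, NYC, Fay, 27, 9, 2), (grey, 4, NYC, Fay, 32, 27, 18), (grey, 4, NYC, Fay, 32, 9, 2), (grey, 4, NYC, Fay, 4, 27, 18), (grey, 4, NYC, Fay, 4, 9, 2), (grey, 4, NYC, Fay, 9, 27, 18), (grey, 4, NYC, Fay, 9, 9, 2)}
Apply σ_{sname = Ola}; surviving tuples: {(grey, 32, DC, Ola, 10, 20, 8), (grey, 32, DC, Ola, 10, 6, 35), (grey, 32, DC, Ola, 14, 20, 8), (grey, 32, DC, Ola, 14, 6, 35), (grey, 32, DC, Ola, 27, 20, 8), (grey, 32, DC, Ola, 27, 6, 35), (grey, 32, DC, Ola, 32, 20, 8), (grey, 32, DC, Ola, 32, 6, 35), (grey, 32, DC, Ola, 4, 20, 8), (grey, 32, DC, Ola, 4, 6, 35), (grey, 32, DC, Ola, 9, 20, 8), (grey, 32, DC, Ola, 9, 6, 35)}
Keep only column(s) cost, pid, sid: {(20, 10, 32), (20, 14, 32), (20, 27, 32), (20, 32, 32), (20, 4, 32), (20, 9, 32), (6, 10, 32), (6, 14, 32), (6, 27, 32), (6, 32, 32), (6, 4, 32), (6, 9, 32)}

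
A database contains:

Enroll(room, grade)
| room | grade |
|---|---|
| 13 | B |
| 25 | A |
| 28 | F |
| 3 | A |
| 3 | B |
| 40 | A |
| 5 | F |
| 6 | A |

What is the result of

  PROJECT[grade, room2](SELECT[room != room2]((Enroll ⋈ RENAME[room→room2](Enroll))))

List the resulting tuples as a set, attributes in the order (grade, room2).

ρ[room→room2]: schema becomes (room2, grade); tuples unchanged.
Natural join on grade: {(13, B, 13), (13, B, 3), (25, A, 25), (25, A, 3), (25, A, 40), (25, A, 6), (28, F, 28), (28, F, 5), (3, A, 25), (3, A, 3), (3, A, 40), (3, A, 6), (3, B, 13), (3, B, 3), (40, A, 25), (40, A, 3), (40, A, 40), (40, A, 6), (5, F, 28), (5, F, 5), (6, A, 25), (6, A, 3), (6, A, 40), (6, A, 6)}
Selection room != room2: {(13, B, 3), (25, A, 3), (25, A, 40), (25, A, 6), (28, F, 5), (3, A, 25), (3, A, 40), (3, A, 6), (3, B, 13), (40, A, 25), (40, A, 3), (40, A, 6), (5, F, 28), (6, A, 25), (6, A, 3), (6, A, 40)}
Projecting to grade, room2 (8 duplicate(s) eliminated): {(A, 25), (A, 3), (A, 40), (A, 6), (B, 13), (B, 3), (F, 28), (F, 5)}

{(A, 25), (A, 3), (A, 40), (A, 6), (B, 13), (B, 3), (F, 28), (F, 5)}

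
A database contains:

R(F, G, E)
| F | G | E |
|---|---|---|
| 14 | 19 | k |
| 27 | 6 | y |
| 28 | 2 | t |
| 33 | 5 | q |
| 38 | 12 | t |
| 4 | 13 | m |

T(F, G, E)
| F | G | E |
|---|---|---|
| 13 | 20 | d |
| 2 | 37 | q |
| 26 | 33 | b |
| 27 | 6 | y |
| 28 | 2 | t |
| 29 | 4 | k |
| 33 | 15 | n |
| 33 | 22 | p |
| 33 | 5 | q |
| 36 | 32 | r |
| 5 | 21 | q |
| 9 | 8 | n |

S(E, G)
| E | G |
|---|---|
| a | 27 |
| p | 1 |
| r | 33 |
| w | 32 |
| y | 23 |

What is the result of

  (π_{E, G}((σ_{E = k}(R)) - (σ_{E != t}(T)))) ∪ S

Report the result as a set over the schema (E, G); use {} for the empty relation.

Selection E = k: {(14, 19, k)}
Selection E != t: {(13, 20, d), (2, 37, q), (26, 33, b), (27, 6, y), (29, 4, k), (33, 15, n), (33, 22, p), (33, 5, q), (36, 32, r), (5, 21, q), (9, 8, n)}
Taking the difference: {(14, 19, k)}
Keep only column(s) E, G: {(k, 19)}
Taking the union: {(a, 27), (k, 19), (p, 1), (r, 33), (w, 32), (y, 23)}

{(a, 27), (k, 19), (p, 1), (r, 33), (w, 32), (y, 23)}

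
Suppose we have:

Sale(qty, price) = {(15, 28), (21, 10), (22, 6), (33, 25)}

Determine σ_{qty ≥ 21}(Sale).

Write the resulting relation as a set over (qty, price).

{(21, 10), (22, 6), (33, 25)}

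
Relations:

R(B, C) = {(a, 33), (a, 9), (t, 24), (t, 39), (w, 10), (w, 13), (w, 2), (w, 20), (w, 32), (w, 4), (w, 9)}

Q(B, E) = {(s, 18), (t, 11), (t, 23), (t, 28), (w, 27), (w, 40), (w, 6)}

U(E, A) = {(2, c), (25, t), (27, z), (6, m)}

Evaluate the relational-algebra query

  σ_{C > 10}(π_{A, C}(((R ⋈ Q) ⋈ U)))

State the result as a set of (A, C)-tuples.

{(m, 13), (m, 20), (m, 32), (z, 13), (z, 20), (z, 32)}

Joining R and Q on B yields {(t, 24, 11), (t, 24, 23), (t, 24, 28), (t, 39, 11), (t, 39, 23), (t, 39, 28), (w, 10, 27), (w, 10, 40), (w, 10, 6), (w, 13, 27), (w, 13, 40), (w, 13, 6), (w, 2, 27), (w, 2, 40), (w, 2, 6), (w, 20, 27), (w, 20, 40), (w, 20, 6), (w, 32, 27), (w, 32, 40), (w, 32, 6), (w, 4, 27), (w, 4, 40), (w, 4, 6), (w, 9, 27), (w, 9, 40), (w, 9, 6)}.
Joining (R ⋈ Q) and U on E yields {(w, 10, 27, z), (w, 10, 6, m), (w, 13, 27, z), (w, 13, 6, m), (w, 2, 27, z), (w, 2, 6, m), (w, 20, 27, z), (w, 20, 6, m), (w, 32, 27, z), (w, 32, 6, m), (w, 4, 27, z), (w, 4, 6, m), (w, 9, 27, z), (w, 9, 6, m)}.
π_{A, C} gives {(m, 10), (m, 13), (m, 2), (m, 20), (m, 32), (m, 4), (m, 9), (z, 10), (z, 13), (z, 2), (z, 20), (z, 32), (z, 4), (z, 9)}.
σ[C > 10]: keep tuples satisfying C > 10 → {(m, 13), (m, 20), (m, 32), (z, 13), (z, 20), (z, 32)}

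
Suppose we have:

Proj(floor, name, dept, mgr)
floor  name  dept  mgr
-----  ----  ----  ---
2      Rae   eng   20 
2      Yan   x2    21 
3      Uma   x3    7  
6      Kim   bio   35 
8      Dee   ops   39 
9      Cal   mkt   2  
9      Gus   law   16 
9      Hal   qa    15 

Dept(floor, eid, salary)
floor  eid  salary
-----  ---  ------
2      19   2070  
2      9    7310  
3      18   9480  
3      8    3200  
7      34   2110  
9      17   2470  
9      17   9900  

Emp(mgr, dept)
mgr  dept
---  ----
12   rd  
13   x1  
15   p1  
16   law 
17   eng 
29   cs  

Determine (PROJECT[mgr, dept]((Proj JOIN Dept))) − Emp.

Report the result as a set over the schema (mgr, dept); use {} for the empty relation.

{(15, qa), (2, mkt), (20, eng), (21, x2), (7, x3)}

Natural join on floor: {(2, Rae, eng, 20, 19, 2070), (2, Rae, eng, 20, 9, 7310), (2, Yan, x2, 21, 19, 2070), (2, Yan, x2, 21, 9, 7310), (3, Uma, x3, 7, 18, 9480), (3, Uma, x3, 7, 8, 3200), (9, Cal, mkt, 2, 17, 2470), (9, Cal, mkt, 2, 17, 9900), (9, Gus, law, 16, 17, 2470), (9, Gus, law, 16, 17, 9900), (9, Hal, qa, 15, 17, 2470), (9, Hal, qa, 15, 17, 9900)}
Projecting to mgr, dept (6 duplicate(s) eliminated): {(15, qa), (16, law), (2, mkt), (20, eng), (21, x2), (7, x3)}
Taking the difference: {(15, qa), (2, mkt), (20, eng), (21, x2), (7, x3)}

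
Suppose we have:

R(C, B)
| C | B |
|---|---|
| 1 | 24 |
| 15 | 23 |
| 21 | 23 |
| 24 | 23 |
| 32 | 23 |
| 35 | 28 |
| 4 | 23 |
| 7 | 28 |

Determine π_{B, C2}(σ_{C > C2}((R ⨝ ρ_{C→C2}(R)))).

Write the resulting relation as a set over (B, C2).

{(23, 15), (23, 21), (23, 24), (23, 4), (28, 7)}

ρ[C→C2]: schema becomes (C2, B); tuples unchanged.
Natural join on B: {(1, 24, 1), (15, 23, 15), (15, 23, 21), (15, 23, 24), (15, 23, 32), (15, 23, 4), (21, 23, 15), (21, 23, 21), (21, 23, 24), (21, 23, 32), (21, 23, 4), (24, 23, 15), (24, 23, 21), (24, 23, 24), (24, 23, 32), (24, 23, 4), (32, 23, 15), (32, 23, 21), (32, 23, 24), (32, 23, 32), (32, 23, 4), (35, 28, 35), (35, 28, 7), (4, 23, 15), (4, 23, 21), (4, 23, 24), (4, 23, 32), (4, 23, 4), (7, 28, 35), (7, 28, 7)}
σ[C > C2]: keep tuples satisfying C > C2 → {(15, 23, 4), (21, 23, 15), (21, 23, 4), (24, 23, 15), (24, 23, 21), (24, 23, 4), (32, 23, 15), (32, 23, 21), (32, 23, 24), (32, 23, 4), (35, 28, 7)}
π[B, C2]: project onto (B, C2) (6 duplicate(s) eliminated) → {(23, 15), (23, 21), (23, 24), (23, 4), (28, 7)}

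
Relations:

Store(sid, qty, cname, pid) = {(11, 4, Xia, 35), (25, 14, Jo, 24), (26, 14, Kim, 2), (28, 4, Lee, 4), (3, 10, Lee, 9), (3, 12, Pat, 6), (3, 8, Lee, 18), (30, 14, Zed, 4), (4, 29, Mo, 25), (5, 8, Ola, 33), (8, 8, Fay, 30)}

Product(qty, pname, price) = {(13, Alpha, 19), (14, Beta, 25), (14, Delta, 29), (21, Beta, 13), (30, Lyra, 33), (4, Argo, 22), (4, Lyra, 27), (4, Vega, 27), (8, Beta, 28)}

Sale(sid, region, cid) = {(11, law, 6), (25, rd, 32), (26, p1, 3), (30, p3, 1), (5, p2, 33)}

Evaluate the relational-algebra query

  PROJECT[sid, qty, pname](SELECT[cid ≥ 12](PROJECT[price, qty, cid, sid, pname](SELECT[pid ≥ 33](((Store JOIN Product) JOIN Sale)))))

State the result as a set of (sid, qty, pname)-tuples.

{(5, 8, Beta)}

Store ⋈ Product (natural join on qty): {(11, 4, Xia, 35, Argo, 22), (11, 4, Xia, 35, Lyra, 27), (11, 4, Xia, 35, Vega, 27), (25, 14, Jo, 24, Beta, 25), (25, 14, Jo, 24, Delta, 29), (26, 14, Kim, 2, Beta, 25), (26, 14, Kim, 2, Delta, 29), (28, 4, Lee, 4, Argo, 22), (28, 4, Lee, 4, Lyra, 27), (28, 4, Lee, 4, Vega, 27), (3, 8, Lee, 18, Beta, 28), (30, 14, Zed, 4, Beta, 25), (30, 14, Zed, 4, Delta, 29), (5, 8, Ola, 33, Beta, 28), (8, 8, Fay, 30, Beta, 28)}
(Store JOIN Product) ⋈ Sale (natural join on sid): {(11, 4, Xia, 35, Argo, 22, law, 6), (11, 4, Xia, 35, Lyra, 27, law, 6), (11, 4, Xia, 35, Vega, 27, law, 6), (25, 14, Jo, 24, Beta, 25, rd, 32), (25, 14, Jo, 24, Delta, 29, rd, 32), (26, 14, Kim, 2, Beta, 25, p1, 3), (26, 14, Kim, 2, Delta, 29, p1, 3), (30, 14, Zed, 4, Beta, 25, p3, 1), (30, 14, Zed, 4, Delta, 29, p3, 1), (5, 8, Ola, 33, Beta, 28, p2, 33)}
Filtering on pid ≥ 33 leaves {(11, 4, Xia, 35, Argo, 22, law, 6), (11, 4, Xia, 35, Lyra, 27, law, 6), (11, 4, Xia, 35, Vega, 27, law, 6), (5, 8, Ola, 33, Beta, 28, p2, 33)}.
π_{price, qty, cid, sid, pname} gives {(22, 4, 6, 11, Argo), (27, 4, 6, 11, Lyra), (27, 4, 6, 11, Vega), (28, 8, 33, 5, Beta)}.
Filtering on cid ≥ 12 leaves {(28, 8, 33, 5, Beta)}.
π_{sid, qty, pname} gives {(5, 8, Beta)}.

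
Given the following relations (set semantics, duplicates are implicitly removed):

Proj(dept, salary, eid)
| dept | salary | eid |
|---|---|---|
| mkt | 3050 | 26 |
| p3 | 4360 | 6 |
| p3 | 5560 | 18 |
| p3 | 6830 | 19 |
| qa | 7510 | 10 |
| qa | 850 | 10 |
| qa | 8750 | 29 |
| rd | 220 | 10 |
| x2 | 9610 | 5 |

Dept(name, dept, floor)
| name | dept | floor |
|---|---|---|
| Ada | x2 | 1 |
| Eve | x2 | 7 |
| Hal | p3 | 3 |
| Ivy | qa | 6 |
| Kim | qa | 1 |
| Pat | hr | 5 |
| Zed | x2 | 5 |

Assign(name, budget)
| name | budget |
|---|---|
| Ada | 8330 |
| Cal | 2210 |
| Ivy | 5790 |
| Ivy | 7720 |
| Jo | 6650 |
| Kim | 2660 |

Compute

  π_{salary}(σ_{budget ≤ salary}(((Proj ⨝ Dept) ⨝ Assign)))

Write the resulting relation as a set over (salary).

{7510, 8750, 9610}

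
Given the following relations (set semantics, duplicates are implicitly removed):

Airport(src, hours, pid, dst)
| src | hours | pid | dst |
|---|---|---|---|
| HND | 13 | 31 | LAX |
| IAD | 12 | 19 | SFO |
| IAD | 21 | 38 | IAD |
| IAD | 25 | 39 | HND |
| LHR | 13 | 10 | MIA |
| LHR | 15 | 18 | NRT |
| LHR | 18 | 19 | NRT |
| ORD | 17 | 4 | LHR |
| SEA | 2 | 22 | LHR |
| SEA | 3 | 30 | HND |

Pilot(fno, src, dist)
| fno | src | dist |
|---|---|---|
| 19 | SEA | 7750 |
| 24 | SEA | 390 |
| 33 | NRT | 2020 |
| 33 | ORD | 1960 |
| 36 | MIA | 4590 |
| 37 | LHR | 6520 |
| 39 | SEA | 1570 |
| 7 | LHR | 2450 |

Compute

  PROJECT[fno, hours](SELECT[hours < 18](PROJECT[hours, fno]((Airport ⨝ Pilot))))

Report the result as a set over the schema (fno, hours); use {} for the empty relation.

{(19, 2), (19, 3), (24, 2), (24, 3), (33, 17), (37, 13), (37, 15), (39, 2), (39, 3), (7, 13), (7, 15)}

Natural join on src: {(LHR, 13, 10, MIA, 37, 6520), (LHR, 13, 10, MIA, 7, 2450), (LHR, 15, 18, NRT, 37, 6520), (LHR, 15, 18, NRT, 7, 2450), (LHR, 18, 19, NRT, 37, 6520), (LHR, 18, 19, NRT, 7, 2450), (ORD, 17, 4, LHR, 33, 1960), (SEA, 2, 22, LHR, 19, 7750), (SEA, 2, 22, LHR, 24, 390), (SEA, 2, 22, LHR, 39, 1570), (SEA, 3, 30, HND, 19, 7750), (SEA, 3, 30, HND, 24, 390), (SEA, 3, 30, HND, 39, 1570)}
π[hours, fno]: project onto (hours, fno) → {(13, 37), (13, 7), (15, 37), (15, 7), (17, 33), (18, 37), (18, 7), (2, 19), (2, 24), (2, 39), (3, 19), (3, 24), (3, 39)}
Selection hours < 18: {(13, 37), (13, 7), (15, 37), (15, 7), (17, 33), (2, 19), (2, 24), (2, 39), (3, 19), (3, 24), (3, 39)}
π[fno, hours]: project onto (fno, hours) → {(19, 2), (19, 3), (24, 2), (24, 3), (33, 17), (37, 13), (37, 15), (39, 2), (39, 3), (7, 13), (7, 15)}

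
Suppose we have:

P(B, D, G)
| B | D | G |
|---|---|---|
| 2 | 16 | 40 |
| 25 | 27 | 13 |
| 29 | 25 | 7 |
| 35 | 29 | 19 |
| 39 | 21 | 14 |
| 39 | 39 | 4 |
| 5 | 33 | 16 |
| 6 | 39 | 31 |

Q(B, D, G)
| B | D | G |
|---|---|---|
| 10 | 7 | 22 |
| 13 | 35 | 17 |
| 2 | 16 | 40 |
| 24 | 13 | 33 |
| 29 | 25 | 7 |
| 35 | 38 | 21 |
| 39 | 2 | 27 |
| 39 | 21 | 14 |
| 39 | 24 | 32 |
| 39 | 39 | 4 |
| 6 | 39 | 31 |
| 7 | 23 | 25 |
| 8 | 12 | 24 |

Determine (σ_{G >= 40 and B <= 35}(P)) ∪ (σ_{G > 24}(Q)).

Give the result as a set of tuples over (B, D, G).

{(2, 16, 40), (24, 13, 33), (39, 2, 27), (39, 24, 32), (6, 39, 31), (7, 23, 25)}

Apply σ_{G >= 40 and B <= 35}; surviving tuples: {(2, 16, 40)}
Apply σ_{G > 24}; surviving tuples: {(2, 16, 40), (24, 13, 33), (39, 2, 27), (39, 24, 32), (6, 39, 31), (7, 23, 25)}
Set union of the two operands is {(2, 16, 40), (24, 13, 33), (39, 2, 27), (39, 24, 32), (6, 39, 31), (7, 23, 25)}.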